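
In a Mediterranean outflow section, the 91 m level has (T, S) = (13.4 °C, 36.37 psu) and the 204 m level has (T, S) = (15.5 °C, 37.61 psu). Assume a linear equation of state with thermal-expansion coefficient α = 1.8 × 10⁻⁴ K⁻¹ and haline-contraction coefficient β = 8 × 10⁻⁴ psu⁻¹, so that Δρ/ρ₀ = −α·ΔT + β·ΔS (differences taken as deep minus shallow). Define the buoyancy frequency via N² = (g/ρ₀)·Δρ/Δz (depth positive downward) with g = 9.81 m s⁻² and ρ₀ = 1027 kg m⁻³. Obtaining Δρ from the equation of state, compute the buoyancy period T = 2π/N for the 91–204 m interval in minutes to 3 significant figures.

14.3 min

ΔT = +2.1 K, ΔS = +1.24 psu (deep − shallow).
Δρ/ρ₀ = −αΔT + βΔS = -3.78 × 10⁻⁴ + 9.92 × 10⁻⁴ = 6.14 × 10⁻⁴, so Δρ ≈ 0.6306 kg m⁻³.
N² = (g/ρ₀)·Δρ/Δz = g·(Δρ/ρ₀)/Δz = 9.81 × 6.14 × 10⁻⁴ / 113 = 5.3304 × 10⁻⁵ s⁻².
N = √(5.3304 × 10⁻⁵) = 7.3010 × 10⁻³ rad s⁻¹ → T = 2π/N = 860.59 s = 14.343 min ≈ 14.3 min.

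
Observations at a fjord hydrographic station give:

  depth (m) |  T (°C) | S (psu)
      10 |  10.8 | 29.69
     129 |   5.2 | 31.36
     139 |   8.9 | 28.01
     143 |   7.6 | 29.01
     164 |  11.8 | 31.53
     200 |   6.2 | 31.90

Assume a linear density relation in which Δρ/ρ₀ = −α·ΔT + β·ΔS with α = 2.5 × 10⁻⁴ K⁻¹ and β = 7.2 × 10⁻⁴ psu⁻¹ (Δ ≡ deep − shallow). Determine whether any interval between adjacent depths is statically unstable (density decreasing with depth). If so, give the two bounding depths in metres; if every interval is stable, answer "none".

129–139 m

Evaluate Δρ/ρ₀ = −αΔT + βΔS across each adjacent pair:
  10–129 m: −αΔT+βΔS = −(2.5 × 10⁻⁴)(-5.6)+(7.2 × 10⁻⁴)(+1.67) = 2.6 × 10⁻³ → stable
  129–139 m: −αΔT+βΔS = −(2.5 × 10⁻⁴)(+3.7)+(7.2 × 10⁻⁴)(-3.35) = -3.3 × 10⁻³ → UNSTABLE
  139–143 m: −αΔT+βΔS = −(2.5 × 10⁻⁴)(-1.3)+(7.2 × 10⁻⁴)(+1.00) = 1.0 × 10⁻³ → stable
  143–164 m: −αΔT+βΔS = −(2.5 × 10⁻⁴)(+4.2)+(7.2 × 10⁻⁴)(+2.52) = 7.6 × 10⁻⁴ → stable
  164–200 m: −αΔT+βΔS = −(2.5 × 10⁻⁴)(-5.6)+(7.2 × 10⁻⁴)(+0.37) = 1.7 × 10⁻³ → stable
The 129–139 m interval has Δρ < 0: lighter water underlies denser water.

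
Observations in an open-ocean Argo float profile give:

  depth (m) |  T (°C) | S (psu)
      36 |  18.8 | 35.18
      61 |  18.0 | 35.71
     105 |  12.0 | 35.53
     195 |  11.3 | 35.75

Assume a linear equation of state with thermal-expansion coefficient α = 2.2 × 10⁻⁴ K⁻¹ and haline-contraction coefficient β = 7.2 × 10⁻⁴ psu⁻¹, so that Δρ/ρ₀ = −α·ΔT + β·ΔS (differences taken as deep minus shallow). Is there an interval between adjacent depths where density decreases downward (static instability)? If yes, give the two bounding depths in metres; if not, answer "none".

none

Evaluate Δρ/ρ₀ = −αΔT + βΔS across each adjacent pair:
  36–61 m: −αΔT+βΔS = −(2.2 × 10⁻⁴)(-0.8)+(7.2 × 10⁻⁴)(+0.53) = 5.6 × 10⁻⁴ → stable
  61–105 m: −αΔT+βΔS = −(2.2 × 10⁻⁴)(-6.0)+(7.2 × 10⁻⁴)(-0.18) = 1.2 × 10⁻³ → stable
  105–195 m: −αΔT+βΔS = −(2.2 × 10⁻⁴)(-0.7)+(7.2 × 10⁻⁴)(+0.22) = 3.1 × 10⁻⁴ → stable
Every interval has Δρ > 0: the column is stably stratified throughout.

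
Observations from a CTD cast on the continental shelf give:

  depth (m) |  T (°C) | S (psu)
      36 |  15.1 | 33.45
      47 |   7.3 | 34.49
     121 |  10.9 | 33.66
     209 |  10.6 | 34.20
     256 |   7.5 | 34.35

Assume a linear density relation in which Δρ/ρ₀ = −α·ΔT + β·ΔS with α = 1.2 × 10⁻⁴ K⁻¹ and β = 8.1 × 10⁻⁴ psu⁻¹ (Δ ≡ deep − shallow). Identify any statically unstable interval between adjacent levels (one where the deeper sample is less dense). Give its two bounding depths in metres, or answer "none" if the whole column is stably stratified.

Evaluate Δρ/ρ₀ = −αΔT + βΔS across each adjacent pair:
  36–47 m: −αΔT+βΔS = −(1.2 × 10⁻⁴)(-7.8)+(8.1 × 10⁻⁴)(+1.04) = 1.8 × 10⁻³ → stable
  47–121 m: −αΔT+βΔS = −(1.2 × 10⁻⁴)(+3.6)+(8.1 × 10⁻⁴)(-0.83) = -1.1 × 10⁻³ → UNSTABLE
  121–209 m: −αΔT+βΔS = −(1.2 × 10⁻⁴)(-0.3)+(8.1 × 10⁻⁴)(+0.54) = 4.7 × 10⁻⁴ → stable
  209–256 m: −αΔT+βΔS = −(1.2 × 10⁻⁴)(-3.1)+(8.1 × 10⁻⁴)(+0.15) = 4.9 × 10⁻⁴ → stable
The 47–121 m interval has Δρ < 0: lighter water underlies denser water.

47–121 m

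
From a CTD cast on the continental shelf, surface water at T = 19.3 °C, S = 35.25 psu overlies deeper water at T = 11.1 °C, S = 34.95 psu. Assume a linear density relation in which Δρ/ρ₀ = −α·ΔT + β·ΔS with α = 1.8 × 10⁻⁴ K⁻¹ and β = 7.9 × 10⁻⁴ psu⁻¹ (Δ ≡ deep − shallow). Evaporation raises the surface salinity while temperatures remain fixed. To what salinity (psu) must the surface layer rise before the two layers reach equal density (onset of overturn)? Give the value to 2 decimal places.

Neutral buoyancy requires −α(T_deep − T_surf) + β(S_deep − S_surf′) = 0.
S_surf′ = S_deep − (α/β)·ΔT = 34.95 − (1.8 × 10⁻⁴/7.9 × 10⁻⁴)·(-8.2) = 36.8184 psu.
Increase required: 36.8184 − 35.25 = 1.5684 psu.

36.82 psu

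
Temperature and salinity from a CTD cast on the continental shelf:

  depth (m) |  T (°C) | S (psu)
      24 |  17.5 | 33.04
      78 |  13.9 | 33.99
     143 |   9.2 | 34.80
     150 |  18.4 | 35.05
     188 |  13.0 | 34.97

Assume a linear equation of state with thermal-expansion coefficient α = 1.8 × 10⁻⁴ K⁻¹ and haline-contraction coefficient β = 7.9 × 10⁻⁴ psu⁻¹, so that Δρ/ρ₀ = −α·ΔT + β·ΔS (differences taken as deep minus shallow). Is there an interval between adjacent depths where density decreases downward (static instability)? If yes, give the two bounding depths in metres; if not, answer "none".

Evaluate Δρ/ρ₀ = −αΔT + βΔS across each adjacent pair:
  24–78 m: −αΔT+βΔS = −(1.8 × 10⁻⁴)(-3.6)+(7.9 × 10⁻⁴)(+0.95) = 1.4 × 10⁻³ → stable
  78–143 m: −αΔT+βΔS = −(1.8 × 10⁻⁴)(-4.7)+(7.9 × 10⁻⁴)(+0.81) = 1.5 × 10⁻³ → stable
  143–150 m: −αΔT+βΔS = −(1.8 × 10⁻⁴)(+9.2)+(7.9 × 10⁻⁴)(+0.25) = -1.5 × 10⁻³ → UNSTABLE
  150–188 m: −αΔT+βΔS = −(1.8 × 10⁻⁴)(-5.4)+(7.9 × 10⁻⁴)(-0.08) = 9.1 × 10⁻⁴ → stable
The 143–150 m interval has Δρ < 0: lighter water underlies denser water.

143–150 m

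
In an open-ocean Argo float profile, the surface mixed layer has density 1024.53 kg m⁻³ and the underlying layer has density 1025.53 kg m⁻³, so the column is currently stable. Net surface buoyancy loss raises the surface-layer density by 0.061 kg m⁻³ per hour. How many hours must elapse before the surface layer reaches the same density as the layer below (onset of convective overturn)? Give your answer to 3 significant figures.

Density deficit of the surface layer: 1025.53 − 1024.53 = 1.0 kg m⁻³.
Required change = 1.0 / 0.061 = 16.4 hours.

16.4 hours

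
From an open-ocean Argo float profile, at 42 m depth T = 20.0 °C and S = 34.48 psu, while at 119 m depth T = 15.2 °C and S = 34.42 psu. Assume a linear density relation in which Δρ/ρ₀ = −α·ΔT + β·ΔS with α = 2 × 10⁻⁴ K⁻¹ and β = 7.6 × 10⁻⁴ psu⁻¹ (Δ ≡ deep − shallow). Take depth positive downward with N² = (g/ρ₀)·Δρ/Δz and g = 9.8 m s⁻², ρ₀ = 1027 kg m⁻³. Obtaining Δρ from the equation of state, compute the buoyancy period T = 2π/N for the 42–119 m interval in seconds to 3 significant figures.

ΔT = -4.8 K, ΔS = -0.06 psu (deep − shallow).
Δρ/ρ₀ = −αΔT + βΔS = 9.60 × 10⁻⁴ − 4.56 × 10⁻⁵ = 9.144 × 10⁻⁴, so Δρ ≈ 0.9391 kg m⁻³.
N² = (g/ρ₀)·Δρ/Δz = g·(Δρ/ρ₀)/Δz = 9.8 × 9.144 × 10⁻⁴ / 77 = 1.1638 × 10⁻⁴ s⁻².
N = √(1.1638 × 10⁻⁴) = 0.010788 rad s⁻¹ → T = 2π/N = 582.42 s ≈ 582 s.

582 s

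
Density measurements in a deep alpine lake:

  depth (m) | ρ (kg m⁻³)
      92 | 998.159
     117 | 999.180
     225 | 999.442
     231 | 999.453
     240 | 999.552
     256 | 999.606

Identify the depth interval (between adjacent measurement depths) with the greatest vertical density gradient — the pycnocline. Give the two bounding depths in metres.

92–117 m

Compute the density gradient over each adjacent pair:
  92–117 m: Δρ/Δz = 1.021/25 = 0.041 kg m⁻⁴
  117–225 m: Δρ/Δz = 0.262/108 = 2.4 × 10⁻³ kg m⁻⁴
  225–231 m: Δρ/Δz = 0.011/6 = 1.8 × 10⁻³ kg m⁻⁴
  231–240 m: Δρ/Δz = 0.099/9 = 0.011 kg m⁻⁴
  240–256 m: Δρ/Δz = 0.054/16 = 3.4 × 10⁻³ kg m⁻⁴
The largest gradient is in the 92–117 m interval — the pycnocline.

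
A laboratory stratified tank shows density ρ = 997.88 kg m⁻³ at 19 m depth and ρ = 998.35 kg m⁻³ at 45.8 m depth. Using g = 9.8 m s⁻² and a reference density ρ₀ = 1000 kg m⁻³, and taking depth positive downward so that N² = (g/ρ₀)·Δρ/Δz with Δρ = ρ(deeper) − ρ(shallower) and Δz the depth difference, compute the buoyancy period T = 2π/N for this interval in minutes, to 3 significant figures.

Δρ = 998.35 − 997.88 = 0.47 kg m⁻³ over Δz = 45.8 − 19 = 26.8 m.
N² = (9.8/1000) × (0.47/26.8) = 1.7187 × 10⁻⁴ s⁻².
N = √(1.7187 × 10⁻⁴) = 0.013110 rad s⁻¹, so T = 2π/N = 479.27 s = 7.9878 min ≈ 7.99 min.

7.99 min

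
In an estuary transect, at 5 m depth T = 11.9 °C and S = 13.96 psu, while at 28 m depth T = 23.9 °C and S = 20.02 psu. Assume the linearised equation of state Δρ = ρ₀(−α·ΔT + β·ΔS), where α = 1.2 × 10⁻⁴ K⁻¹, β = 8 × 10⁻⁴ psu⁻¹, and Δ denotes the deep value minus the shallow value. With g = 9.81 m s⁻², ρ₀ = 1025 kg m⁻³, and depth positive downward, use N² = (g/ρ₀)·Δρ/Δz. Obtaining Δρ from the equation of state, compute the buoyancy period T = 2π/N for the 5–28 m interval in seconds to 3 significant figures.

ΔT = +12.0 K, ΔS = +6.06 psu (deep − shallow).
Δρ/ρ₀ = −αΔT + βΔS = -1.44 × 10⁻³ + 4.848 × 10⁻³ = 3.408 × 10⁻³, so Δρ ≈ 3.493 kg m⁻³.
N² = (g/ρ₀)·Δρ/Δz = g·(Δρ/ρ₀)/Δz = 9.81 × 3.408 × 10⁻³ / 23 = 1.4536 × 10⁻³ s⁻².
N = √(1.4536 × 10⁻³) = 0.038126 rad s⁻¹ → T = 2π/N = 164.80 s ≈ 165 s.

165 s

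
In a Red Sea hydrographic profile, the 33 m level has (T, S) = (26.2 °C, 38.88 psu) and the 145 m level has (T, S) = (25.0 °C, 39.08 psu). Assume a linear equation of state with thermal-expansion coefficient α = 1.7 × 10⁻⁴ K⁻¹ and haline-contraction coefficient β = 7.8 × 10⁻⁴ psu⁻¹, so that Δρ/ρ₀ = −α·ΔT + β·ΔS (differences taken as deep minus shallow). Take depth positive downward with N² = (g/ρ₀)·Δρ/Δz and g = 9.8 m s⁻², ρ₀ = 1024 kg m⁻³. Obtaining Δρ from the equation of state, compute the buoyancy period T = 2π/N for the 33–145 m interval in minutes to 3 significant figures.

ΔT = -1.2 K, ΔS = +0.20 psu (deep − shallow).
Δρ/ρ₀ = −αΔT + βΔS = 2.04 × 10⁻⁴ + 1.56 × 10⁻⁴ = 3.60 × 10⁻⁴, so Δρ ≈ 0.3686 kg m⁻³.
N² = (g/ρ₀)·Δρ/Δz = g·(Δρ/ρ₀)/Δz = 9.8 × 3.60 × 10⁻⁴ / 112 = 3.1500 × 10⁻⁵ s⁻².
N = √(3.1500 × 10⁻⁵) = 5.6125 × 10⁻³ rad s⁻¹ → T = 2π/N = 1.1195 × 10³ s = 18.658 min ≈ 18.7 min.

18.7 min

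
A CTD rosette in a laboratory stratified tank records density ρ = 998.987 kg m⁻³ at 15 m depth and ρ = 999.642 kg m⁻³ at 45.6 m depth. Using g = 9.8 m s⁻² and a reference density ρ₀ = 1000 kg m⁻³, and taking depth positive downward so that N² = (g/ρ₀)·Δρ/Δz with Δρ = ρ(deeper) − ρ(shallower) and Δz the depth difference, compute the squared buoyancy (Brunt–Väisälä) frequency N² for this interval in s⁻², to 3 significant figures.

Δρ = 999.642 − 998.987 = 0.655 kg m⁻³ over Δz = 45.6 − 15 = 30.6 m.
N² = (9.8/1000) × (0.655/30.6) = 2.0977 × 10⁻⁴ s⁻² ≈ 2.10 × 10⁻⁴ s⁻².

2.10 × 10⁻⁴ s⁻²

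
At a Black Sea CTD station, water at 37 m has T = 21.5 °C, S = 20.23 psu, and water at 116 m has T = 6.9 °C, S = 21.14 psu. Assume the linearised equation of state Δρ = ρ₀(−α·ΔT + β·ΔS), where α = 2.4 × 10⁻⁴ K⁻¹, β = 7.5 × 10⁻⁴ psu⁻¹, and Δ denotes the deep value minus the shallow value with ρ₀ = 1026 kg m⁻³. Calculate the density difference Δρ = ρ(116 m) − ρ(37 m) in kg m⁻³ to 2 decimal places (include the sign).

+4.30 kg m⁻³

ΔT = -14.6 K, ΔS = +0.91 psu (deep − shallow).
Δρ/ρ₀ = −(2.4 × 10⁻⁴)(-14.6) + (7.5 × 10⁻⁴)(+0.91) = 4.1865 × 10⁻³.
Δρ = 1026 × (4.1865 × 10⁻³) = +4.30 kg m⁻³.
Positive Δρ: denser below, stable.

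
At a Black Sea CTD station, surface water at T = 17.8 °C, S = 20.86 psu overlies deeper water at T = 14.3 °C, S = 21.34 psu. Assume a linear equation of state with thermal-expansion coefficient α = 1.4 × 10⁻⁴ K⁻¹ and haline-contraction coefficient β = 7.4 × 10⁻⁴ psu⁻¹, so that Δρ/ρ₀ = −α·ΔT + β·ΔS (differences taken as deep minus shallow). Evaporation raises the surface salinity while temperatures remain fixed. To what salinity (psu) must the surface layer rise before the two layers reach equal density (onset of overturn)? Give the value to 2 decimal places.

22.00 psu

Neutral buoyancy requires −α(T_deep − T_surf) + β(S_deep − S_surf′) = 0.
S_surf′ = S_deep − (α/β)·ΔT = 21.34 − (1.4 × 10⁻⁴/7.4 × 10⁻⁴)·(-3.5) = 22.0022 psu.
Increase required: 22.0022 − 20.86 = 1.1422 psu.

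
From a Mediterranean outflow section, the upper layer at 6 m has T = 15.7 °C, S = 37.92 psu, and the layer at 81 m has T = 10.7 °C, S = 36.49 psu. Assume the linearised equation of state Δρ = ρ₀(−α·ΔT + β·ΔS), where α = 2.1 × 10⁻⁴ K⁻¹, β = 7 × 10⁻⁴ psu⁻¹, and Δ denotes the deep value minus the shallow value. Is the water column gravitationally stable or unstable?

ΔT = 10.7 − 15.7 = -5.0 K and ΔS = 36.49 − 37.92 = -1.43 psu (deep − shallow).
−αΔT = 1.05 × 10⁻³; βΔS = -1.001 × 10⁻³; sum Δρ/ρ₀ = 4.90 × 10⁻⁵.
Δρ/ρ₀ > 0, so Δρ > 0: deeper water is denser → statically stable.

stable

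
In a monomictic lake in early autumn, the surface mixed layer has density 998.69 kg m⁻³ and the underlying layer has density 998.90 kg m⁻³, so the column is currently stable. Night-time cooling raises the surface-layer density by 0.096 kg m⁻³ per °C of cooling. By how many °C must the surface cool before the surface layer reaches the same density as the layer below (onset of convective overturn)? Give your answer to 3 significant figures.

2.19 °C

Density deficit of the surface layer: 998.90 − 998.69 = 0.21 kg m⁻³.
Required change = 0.21 / 0.096 = 2.19 °C.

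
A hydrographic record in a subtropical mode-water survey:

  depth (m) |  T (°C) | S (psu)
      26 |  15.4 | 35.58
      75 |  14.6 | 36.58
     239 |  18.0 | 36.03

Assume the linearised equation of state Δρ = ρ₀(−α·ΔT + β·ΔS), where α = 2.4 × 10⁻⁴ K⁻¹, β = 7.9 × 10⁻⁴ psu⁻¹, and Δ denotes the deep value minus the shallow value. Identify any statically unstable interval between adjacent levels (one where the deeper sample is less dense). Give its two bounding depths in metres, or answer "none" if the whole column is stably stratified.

Evaluate Δρ/ρ₀ = −αΔT + βΔS across each adjacent pair:
  26–75 m: −αΔT+βΔS = −(2.4 × 10⁻⁴)(-0.8)+(7.9 × 10⁻⁴)(+1.00) = 9.8 × 10⁻⁴ → stable
  75–239 m: −αΔT+βΔS = −(2.4 × 10⁻⁴)(+3.4)+(7.9 × 10⁻⁴)(-0.55) = -1.3 × 10⁻³ → UNSTABLE
The 75–239 m interval has Δρ < 0: lighter water underlies denser water.

75–239 m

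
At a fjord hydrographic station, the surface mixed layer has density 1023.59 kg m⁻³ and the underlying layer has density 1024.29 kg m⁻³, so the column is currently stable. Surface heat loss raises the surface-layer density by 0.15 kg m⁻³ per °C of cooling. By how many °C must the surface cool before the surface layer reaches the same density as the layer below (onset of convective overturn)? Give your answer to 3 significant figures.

4.67 °C

Density deficit of the surface layer: 1024.29 − 1023.59 = 0.7 kg m⁻³.
Required change = 0.7 / 0.15 = 4.67 °C.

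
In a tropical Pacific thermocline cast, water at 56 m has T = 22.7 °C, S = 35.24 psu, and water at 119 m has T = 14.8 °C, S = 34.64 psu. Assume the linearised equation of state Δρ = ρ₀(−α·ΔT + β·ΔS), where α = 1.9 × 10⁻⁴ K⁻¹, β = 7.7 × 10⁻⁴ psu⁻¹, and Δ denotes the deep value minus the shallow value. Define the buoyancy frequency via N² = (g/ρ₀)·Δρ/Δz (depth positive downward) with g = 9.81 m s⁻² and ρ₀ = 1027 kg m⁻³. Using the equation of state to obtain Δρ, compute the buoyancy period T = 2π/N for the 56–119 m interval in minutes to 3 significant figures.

8.23 min

ΔT = -7.9 K, ΔS = -0.60 psu (deep − shallow).
Δρ/ρ₀ = −αΔT + βΔS = 1.501 × 10⁻³ − 4.62 × 10⁻⁴ = 1.039 × 10⁻³, so Δρ ≈ 1.067 kg m⁻³.
N² = (g/ρ₀)·Δρ/Δz = g·(Δρ/ρ₀)/Δz = 9.81 × 1.039 × 10⁻³ / 63 = 1.6179 × 10⁻⁴ s⁻².
N = √(1.6179 × 10⁻⁴) = 0.012720 rad s⁻¹ → T = 2π/N = 493.96 s = 8.2327 min ≈ 8.23 min.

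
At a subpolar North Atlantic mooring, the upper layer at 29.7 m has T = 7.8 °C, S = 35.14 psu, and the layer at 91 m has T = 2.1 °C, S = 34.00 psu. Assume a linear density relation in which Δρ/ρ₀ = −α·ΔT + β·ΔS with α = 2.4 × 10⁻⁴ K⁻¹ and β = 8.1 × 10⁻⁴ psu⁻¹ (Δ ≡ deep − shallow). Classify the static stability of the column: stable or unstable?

ΔT = 2.1 − 7.8 = -5.7 K and ΔS = 34.00 − 35.14 = -1.14 psu (deep − shallow).
−αΔT = 1.368 × 10⁻³; βΔS = -9.234 × 10⁻⁴; sum Δρ/ρ₀ = 4.446 × 10⁻⁴.
Δρ/ρ₀ > 0, so Δρ > 0: deeper water is denser → statically stable.

stable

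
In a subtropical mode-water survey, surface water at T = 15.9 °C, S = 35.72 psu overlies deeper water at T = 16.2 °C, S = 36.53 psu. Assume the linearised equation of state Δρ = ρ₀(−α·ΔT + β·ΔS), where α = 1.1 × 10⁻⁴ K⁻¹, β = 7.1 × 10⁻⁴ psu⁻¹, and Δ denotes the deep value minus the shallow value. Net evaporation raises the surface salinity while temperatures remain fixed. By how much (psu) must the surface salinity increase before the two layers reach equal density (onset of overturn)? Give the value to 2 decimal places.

Neutral buoyancy requires −α(T_deep − T_surf) + β(S_deep − S_surf′) = 0.
S_surf′ = S_deep − (α/β)·ΔT = 36.53 − (1.1 × 10⁻⁴/7.1 × 10⁻⁴)·(+0.3) = 36.4835 psu.
Increase required: 36.4835 − 35.72 = 0.7635 psu.

0.76 psu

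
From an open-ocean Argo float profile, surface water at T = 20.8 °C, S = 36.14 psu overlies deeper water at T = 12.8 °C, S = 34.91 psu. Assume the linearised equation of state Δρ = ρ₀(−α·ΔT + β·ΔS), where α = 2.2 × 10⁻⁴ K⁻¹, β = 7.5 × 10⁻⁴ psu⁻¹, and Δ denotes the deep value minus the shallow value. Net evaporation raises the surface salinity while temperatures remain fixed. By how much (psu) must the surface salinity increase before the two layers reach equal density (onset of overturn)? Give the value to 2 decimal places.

1.12 psu

Neutral buoyancy requires −α(T_deep − T_surf) + β(S_deep − S_surf′) = 0.
S_surf′ = S_deep − (α/β)·ΔT = 34.91 − (2.2 × 10⁻⁴/7.5 × 10⁻⁴)·(-8.0) = 37.2567 psu.
Increase required: 37.2567 − 36.14 = 1.1167 psu.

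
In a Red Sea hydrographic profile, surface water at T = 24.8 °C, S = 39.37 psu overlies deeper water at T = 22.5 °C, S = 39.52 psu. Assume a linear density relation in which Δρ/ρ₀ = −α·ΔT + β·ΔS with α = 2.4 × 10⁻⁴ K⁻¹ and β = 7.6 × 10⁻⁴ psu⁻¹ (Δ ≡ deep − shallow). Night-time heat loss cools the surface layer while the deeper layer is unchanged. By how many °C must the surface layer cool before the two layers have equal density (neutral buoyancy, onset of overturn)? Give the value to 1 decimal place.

Neutral buoyancy requires Δρ = 0, i.e. −α(T_deep − T_surf′) + β(S_deep − S_surf) = 0.
T_surf′ = T_deep − (β/α)·ΔS = 22.5 − (7.6 × 10⁻⁴/2.4 × 10⁻⁴)·(+0.15) = 22.025 °C.
Cooling required: 24.8 − (22.025) = 2.775 °C.

2.8 °C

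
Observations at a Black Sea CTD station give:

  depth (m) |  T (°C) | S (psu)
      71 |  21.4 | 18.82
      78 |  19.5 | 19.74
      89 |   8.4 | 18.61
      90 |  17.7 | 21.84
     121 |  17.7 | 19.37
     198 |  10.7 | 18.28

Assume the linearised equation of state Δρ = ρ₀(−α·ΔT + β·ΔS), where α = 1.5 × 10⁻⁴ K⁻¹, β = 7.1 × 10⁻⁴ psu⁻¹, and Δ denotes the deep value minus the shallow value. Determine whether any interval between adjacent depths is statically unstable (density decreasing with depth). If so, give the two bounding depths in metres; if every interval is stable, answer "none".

90–121 m

Evaluate Δρ/ρ₀ = −αΔT + βΔS across each adjacent pair:
  71–78 m: −αΔT+βΔS = −(1.5 × 10⁻⁴)(-1.9)+(7.1 × 10⁻⁴)(+0.92) = 9.4 × 10⁻⁴ → stable
  78–89 m: −αΔT+βΔS = −(1.5 × 10⁻⁴)(-11.1)+(7.1 × 10⁻⁴)(-1.13) = 8.6 × 10⁻⁴ → stable
  89–90 m: −αΔT+βΔS = −(1.5 × 10⁻⁴)(+9.3)+(7.1 × 10⁻⁴)(+3.23) = 9.0 × 10⁻⁴ → stable
  90–121 m: −αΔT+βΔS = −(1.5 × 10⁻⁴)(+0.0)+(7.1 × 10⁻⁴)(-2.47) = -1.8 × 10⁻³ → UNSTABLE
  121–198 m: −αΔT+βΔS = −(1.5 × 10⁻⁴)(-7.0)+(7.1 × 10⁻⁴)(-1.09) = 2.8 × 10⁻⁴ → stable
The 90–121 m interval has Δρ < 0: lighter water underlies denser water.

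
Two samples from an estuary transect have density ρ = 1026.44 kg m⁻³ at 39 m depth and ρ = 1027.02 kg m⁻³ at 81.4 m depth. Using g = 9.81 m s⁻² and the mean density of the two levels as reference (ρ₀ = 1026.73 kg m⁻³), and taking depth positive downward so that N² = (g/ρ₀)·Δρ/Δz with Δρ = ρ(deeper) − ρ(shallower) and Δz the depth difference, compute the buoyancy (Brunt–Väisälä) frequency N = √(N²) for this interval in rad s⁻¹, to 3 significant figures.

Δρ = 1027.02 − 1026.44 = 0.58 kg m⁻³ over Δz = 81.4 − 39 = 42.4 m.
N² = (9.81/1026.73) × (0.58/42.4) = 1.3070 × 10⁻⁴ s⁻².
N = √(1.3070 × 10⁻⁴) = 0.011432 rad s⁻¹ ≈ 0.0114 rad s⁻¹.

0.0114 rad s⁻¹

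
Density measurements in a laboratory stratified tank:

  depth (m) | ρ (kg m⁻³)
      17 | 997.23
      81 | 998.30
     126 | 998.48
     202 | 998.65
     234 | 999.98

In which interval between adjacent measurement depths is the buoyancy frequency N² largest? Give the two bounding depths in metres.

202–234 m

Compute the density gradient over each adjacent pair:
  17–81 m: Δρ/Δz = 1.07/64 = 0.017 kg m⁻⁴
  81–126 m: Δρ/Δz = 0.18/45 = 4.0 × 10⁻³ kg m⁻⁴
  126–202 m: Δρ/Δz = 0.17/76 = 2.2 × 10⁻³ kg m⁻⁴
  202–234 m: Δρ/Δz = 1.33/32 = 0.042 kg m⁻⁴
The largest gradient is in the 202–234 m interval — the pycnocline.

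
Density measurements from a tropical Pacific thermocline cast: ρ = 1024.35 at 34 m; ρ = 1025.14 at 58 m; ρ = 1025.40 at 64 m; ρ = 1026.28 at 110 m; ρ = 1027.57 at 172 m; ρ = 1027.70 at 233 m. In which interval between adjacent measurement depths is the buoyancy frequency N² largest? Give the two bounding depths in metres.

58–64 m

Compute the density gradient over each adjacent pair:
  34–58 m: Δρ/Δz = 0.79/24 = 0.033 kg m⁻⁴
  58–64 m: Δρ/Δz = 0.26/6 = 0.043 kg m⁻⁴
  64–110 m: Δρ/Δz = 0.88/46 = 0.019 kg m⁻⁴
  110–172 m: Δρ/Δz = 1.29/62 = 0.021 kg m⁻⁴
  172–233 m: Δρ/Δz = 0.13/61 = 2.1 × 10⁻³ kg m⁻⁴
The largest gradient is in the 58–64 m interval — the pycnocline.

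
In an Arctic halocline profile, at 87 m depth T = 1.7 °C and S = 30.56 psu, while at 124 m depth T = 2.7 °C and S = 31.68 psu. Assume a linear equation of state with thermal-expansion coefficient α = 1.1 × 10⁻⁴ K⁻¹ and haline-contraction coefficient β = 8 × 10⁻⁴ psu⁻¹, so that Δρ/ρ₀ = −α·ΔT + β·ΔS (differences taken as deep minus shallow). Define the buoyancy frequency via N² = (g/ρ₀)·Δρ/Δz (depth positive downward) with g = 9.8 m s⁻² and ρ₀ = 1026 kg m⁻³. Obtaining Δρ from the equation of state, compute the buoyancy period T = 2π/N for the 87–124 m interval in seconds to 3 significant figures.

435 s

ΔT = +1.0 K, ΔS = +1.12 psu (deep − shallow).
Δρ/ρ₀ = −αΔT + βΔS = -1.10 × 10⁻⁴ + 8.96 × 10⁻⁴ = 7.86 × 10⁻⁴, so Δρ ≈ 0.8064 kg m⁻³.
N² = (g/ρ₀)·Δρ/Δz = g·(Δρ/ρ₀)/Δz = 9.8 × 7.86 × 10⁻⁴ / 37 = 2.0818 × 10⁻⁴ s⁻².
N = √(2.0818 × 10⁻⁴) = 0.014428 rad s⁻¹ → T = 2π/N = 435.49 s ≈ 435 s.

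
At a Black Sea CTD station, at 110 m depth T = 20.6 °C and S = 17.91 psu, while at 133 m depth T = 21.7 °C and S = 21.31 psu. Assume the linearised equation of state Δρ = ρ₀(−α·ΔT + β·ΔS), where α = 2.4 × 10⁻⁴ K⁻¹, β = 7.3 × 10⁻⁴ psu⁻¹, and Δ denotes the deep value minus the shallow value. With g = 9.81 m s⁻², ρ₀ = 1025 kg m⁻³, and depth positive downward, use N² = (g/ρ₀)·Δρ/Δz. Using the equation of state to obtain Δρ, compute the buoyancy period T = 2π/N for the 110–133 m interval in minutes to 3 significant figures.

ΔT = +1.1 K, ΔS = +3.40 psu (deep − shallow).
Δρ/ρ₀ = −αΔT + βΔS = -2.64 × 10⁻⁴ + 2.482 × 10⁻³ = 2.218 × 10⁻³, so Δρ ≈ 2.273 kg m⁻³.
N² = (g/ρ₀)·Δρ/Δz = g·(Δρ/ρ₀)/Δz = 9.81 × 2.218 × 10⁻³ / 23 = 9.4603 × 10⁻⁴ s⁻².
N = √(9.4603 × 10⁻⁴) = 0.030758 rad s⁻¹ → T = 2π/N = 204.28 s = 3.4047 min ≈ 3.40 min.

3.40 min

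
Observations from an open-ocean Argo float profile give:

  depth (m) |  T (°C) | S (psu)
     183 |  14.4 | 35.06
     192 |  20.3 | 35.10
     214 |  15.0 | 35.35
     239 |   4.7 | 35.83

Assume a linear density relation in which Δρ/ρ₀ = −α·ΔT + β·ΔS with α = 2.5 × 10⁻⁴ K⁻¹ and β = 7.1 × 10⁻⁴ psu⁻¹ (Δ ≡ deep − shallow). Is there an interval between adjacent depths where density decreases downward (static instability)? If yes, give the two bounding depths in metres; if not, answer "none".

Evaluate Δρ/ρ₀ = −αΔT + βΔS across each adjacent pair:
  183–192 m: −αΔT+βΔS = −(2.5 × 10⁻⁴)(+5.9)+(7.1 × 10⁻⁴)(+0.04) = -1.4 × 10⁻³ → UNSTABLE
  192–214 m: −αΔT+βΔS = −(2.5 × 10⁻⁴)(-5.3)+(7.1 × 10⁻⁴)(+0.25) = 1.5 × 10⁻³ → stable
  214–239 m: −αΔT+βΔS = −(2.5 × 10⁻⁴)(-10.3)+(7.1 × 10⁻⁴)(+0.48) = 2.9 × 10⁻³ → stable
The 183–192 m interval has Δρ < 0: lighter water underlies denser water.

183–192 m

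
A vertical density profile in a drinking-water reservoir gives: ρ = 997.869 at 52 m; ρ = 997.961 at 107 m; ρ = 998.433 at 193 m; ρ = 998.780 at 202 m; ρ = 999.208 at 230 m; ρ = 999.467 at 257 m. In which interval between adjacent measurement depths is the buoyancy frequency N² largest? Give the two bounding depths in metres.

Compute the density gradient over each adjacent pair:
  52–107 m: Δρ/Δz = 0.092/55 = 1.7 × 10⁻³ kg m⁻⁴
  107–193 m: Δρ/Δz = 0.472/86 = 5.5 × 10⁻³ kg m⁻⁴
  193–202 m: Δρ/Δz = 0.347/9 = 0.039 kg m⁻⁴
  202–230 m: Δρ/Δz = 0.428/28 = 0.015 kg m⁻⁴
  230–257 m: Δρ/Δz = 0.259/27 = 9.6 × 10⁻³ kg m⁻⁴
The largest gradient is in the 193–202 m interval — the pycnocline.

193–202 m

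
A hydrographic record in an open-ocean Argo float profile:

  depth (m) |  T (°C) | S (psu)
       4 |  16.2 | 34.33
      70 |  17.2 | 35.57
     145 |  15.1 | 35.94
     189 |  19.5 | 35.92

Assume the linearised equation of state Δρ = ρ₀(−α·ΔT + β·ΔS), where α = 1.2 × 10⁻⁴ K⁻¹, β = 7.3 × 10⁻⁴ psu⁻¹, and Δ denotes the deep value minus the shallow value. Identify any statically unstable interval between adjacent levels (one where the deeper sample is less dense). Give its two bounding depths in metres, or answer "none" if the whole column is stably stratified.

Evaluate Δρ/ρ₀ = −αΔT + βΔS across each adjacent pair:
  4–70 m: −αΔT+βΔS = −(1.2 × 10⁻⁴)(+1.0)+(7.3 × 10⁻⁴)(+1.24) = 7.9 × 10⁻⁴ → stable
  70–145 m: −αΔT+βΔS = −(1.2 × 10⁻⁴)(-2.1)+(7.3 × 10⁻⁴)(+0.37) = 5.2 × 10⁻⁴ → stable
  145–189 m: −αΔT+βΔS = −(1.2 × 10⁻⁴)(+4.4)+(7.3 × 10⁻⁴)(-0.02) = -5.4 × 10⁻⁴ → UNSTABLE
The 145–189 m interval has Δρ < 0: lighter water underlies denser water.

145–189 m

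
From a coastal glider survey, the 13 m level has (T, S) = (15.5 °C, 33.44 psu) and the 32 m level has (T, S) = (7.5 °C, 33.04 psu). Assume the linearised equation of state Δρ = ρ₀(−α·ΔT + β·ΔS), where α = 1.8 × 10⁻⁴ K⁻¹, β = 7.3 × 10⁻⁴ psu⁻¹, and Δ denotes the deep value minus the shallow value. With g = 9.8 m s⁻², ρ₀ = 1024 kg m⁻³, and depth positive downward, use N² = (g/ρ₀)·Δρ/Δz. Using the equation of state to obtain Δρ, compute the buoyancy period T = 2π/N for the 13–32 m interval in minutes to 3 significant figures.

ΔT = -8.0 K, ΔS = -0.40 psu (deep − shallow).
Δρ/ρ₀ = −αΔT + βΔS = 1.44 × 10⁻³ − 2.92 × 10⁻⁴ = 1.148 × 10⁻³, so Δρ ≈ 1.176 kg m⁻³.
N² = (g/ρ₀)·Δρ/Δz = g·(Δρ/ρ₀)/Δz = 9.8 × 1.148 × 10⁻³ / 19 = 5.9213 × 10⁻⁴ s⁻².
N = √(5.9213 × 10⁻⁴) = 0.024334 rad s⁻¹ → T = 2π/N = 258.21 s = 4.3035 min ≈ 4.30 min.

4.30 min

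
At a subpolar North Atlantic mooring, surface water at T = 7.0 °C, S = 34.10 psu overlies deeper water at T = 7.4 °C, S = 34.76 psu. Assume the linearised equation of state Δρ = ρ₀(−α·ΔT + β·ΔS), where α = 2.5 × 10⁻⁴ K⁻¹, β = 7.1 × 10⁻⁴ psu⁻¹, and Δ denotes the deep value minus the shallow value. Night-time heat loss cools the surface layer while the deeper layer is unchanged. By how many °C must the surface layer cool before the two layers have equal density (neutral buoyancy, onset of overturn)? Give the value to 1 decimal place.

1.5 °C

Neutral buoyancy requires Δρ = 0, i.e. −α(T_deep − T_surf′) + β(S_deep − S_surf) = 0.
T_surf′ = T_deep − (β/α)·ΔS = 7.4 − (7.1 × 10⁻⁴/2.5 × 10⁻⁴)·(+0.66) = 5.526 °C.
Cooling required: 7.0 − (5.526) = 1.474 °C.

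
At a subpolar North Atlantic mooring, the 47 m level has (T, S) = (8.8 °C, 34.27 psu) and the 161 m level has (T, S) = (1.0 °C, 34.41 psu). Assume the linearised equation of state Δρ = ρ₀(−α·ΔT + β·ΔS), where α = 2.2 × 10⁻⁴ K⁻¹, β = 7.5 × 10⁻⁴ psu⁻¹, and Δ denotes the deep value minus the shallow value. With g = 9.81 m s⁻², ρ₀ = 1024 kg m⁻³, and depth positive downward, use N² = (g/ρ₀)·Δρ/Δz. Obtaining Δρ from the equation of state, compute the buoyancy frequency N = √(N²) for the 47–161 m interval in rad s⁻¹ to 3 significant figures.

0.0125 rad s⁻¹

ΔT = -7.8 K, ΔS = +0.14 psu (deep − shallow).
Δρ/ρ₀ = −αΔT + βΔS = 1.716 × 10⁻³ + 1.05 × 10⁻⁴ = 1.821 × 10⁻³, so Δρ ≈ 1.865 kg m⁻³.
N² = (g/ρ₀)·Δρ/Δz = g·(Δρ/ρ₀)/Δz = 9.81 × 1.821 × 10⁻³ / 114 = 1.5670 × 10⁻⁴ s⁻².
N = √(1.5670 × 10⁻⁴) = 0.012518 rad s⁻¹ ≈ 0.0125 rad s⁻¹.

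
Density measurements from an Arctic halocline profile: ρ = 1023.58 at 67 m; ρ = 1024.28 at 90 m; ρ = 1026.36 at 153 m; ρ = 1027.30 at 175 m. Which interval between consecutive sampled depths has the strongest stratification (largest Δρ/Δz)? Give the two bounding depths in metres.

153–175 m

Compute the density gradient over each adjacent pair:
  67–90 m: Δρ/Δz = 0.70/23 = 0.030 kg m⁻⁴
  90–153 m: Δρ/Δz = 2.08/63 = 0.033 kg m⁻⁴
  153–175 m: Δρ/Δz = 0.94/22 = 0.043 kg m⁻⁴
The largest gradient is in the 153–175 m interval — the pycnocline.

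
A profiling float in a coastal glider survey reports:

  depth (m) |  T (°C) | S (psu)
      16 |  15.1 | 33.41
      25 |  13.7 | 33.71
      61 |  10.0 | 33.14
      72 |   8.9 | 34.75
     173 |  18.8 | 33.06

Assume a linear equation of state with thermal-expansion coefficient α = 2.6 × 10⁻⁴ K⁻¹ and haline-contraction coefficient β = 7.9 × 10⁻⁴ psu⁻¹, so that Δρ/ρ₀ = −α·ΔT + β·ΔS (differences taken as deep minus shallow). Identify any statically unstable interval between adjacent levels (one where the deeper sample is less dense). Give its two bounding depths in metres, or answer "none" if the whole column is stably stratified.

Evaluate Δρ/ρ₀ = −αΔT + βΔS across each adjacent pair:
  16–25 m: −αΔT+βΔS = −(2.6 × 10⁻⁴)(-1.4)+(7.9 × 10⁻⁴)(+0.30) = 6.0 × 10⁻⁴ → stable
  25–61 m: −αΔT+βΔS = −(2.6 × 10⁻⁴)(-3.7)+(7.9 × 10⁻⁴)(-0.57) = 5.1 × 10⁻⁴ → stable
  61–72 m: −αΔT+βΔS = −(2.6 × 10⁻⁴)(-1.1)+(7.9 × 10⁻⁴)(+1.61) = 1.6 × 10⁻³ → stable
  72–173 m: −αΔT+βΔS = −(2.6 × 10⁻⁴)(+9.9)+(7.9 × 10⁻⁴)(-1.69) = -3.9 × 10⁻³ → UNSTABLE
The 72–173 m interval has Δρ < 0: lighter water underlies denser water.

72–173 m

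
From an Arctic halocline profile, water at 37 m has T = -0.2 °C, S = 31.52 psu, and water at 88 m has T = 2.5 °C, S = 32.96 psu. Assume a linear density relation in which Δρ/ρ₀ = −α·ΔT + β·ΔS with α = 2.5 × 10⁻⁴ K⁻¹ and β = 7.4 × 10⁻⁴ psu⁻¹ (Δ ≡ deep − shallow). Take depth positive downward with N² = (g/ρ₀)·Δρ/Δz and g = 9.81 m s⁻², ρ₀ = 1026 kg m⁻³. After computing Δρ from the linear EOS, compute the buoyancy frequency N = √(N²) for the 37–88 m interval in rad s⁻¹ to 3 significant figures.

ΔT = +2.7 K, ΔS = +1.44 psu (deep − shallow).
Δρ/ρ₀ = −αΔT + βΔS = -6.75 × 10⁻⁴ + 1.0656 × 10⁻³ = 3.906 × 10⁻⁴, so Δρ ≈ 0.4008 kg m⁻³.
N² = (g/ρ₀)·Δρ/Δz = g·(Δρ/ρ₀)/Δz = 9.81 × 3.906 × 10⁻⁴ / 51 = 7.5133 × 10⁻⁵ s⁻².
N = √(7.5133 × 10⁻⁵) = 8.6679 × 10⁻³ rad s⁻¹ ≈ 8.67 × 10⁻³ rad s⁻¹.

8.67 × 10⁻³ rad s⁻¹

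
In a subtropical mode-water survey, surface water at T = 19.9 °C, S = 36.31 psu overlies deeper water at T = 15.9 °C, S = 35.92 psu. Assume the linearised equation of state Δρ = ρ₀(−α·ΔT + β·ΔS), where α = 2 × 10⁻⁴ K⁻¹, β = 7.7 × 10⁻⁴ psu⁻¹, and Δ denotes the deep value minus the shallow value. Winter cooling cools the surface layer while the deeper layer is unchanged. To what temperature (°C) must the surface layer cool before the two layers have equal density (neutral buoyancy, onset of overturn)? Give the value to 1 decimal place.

Neutral buoyancy requires Δρ = 0, i.e. −α(T_deep − T_surf′) + β(S_deep − S_surf) = 0.
T_surf′ = T_deep − (β/α)·ΔS = 15.9 − (7.7 × 10⁻⁴/2 × 10⁻⁴)·(-0.39) = 17.401 °C.
Cooling required: 19.9 − (17.401) = 2.499 °C.

17.4 °C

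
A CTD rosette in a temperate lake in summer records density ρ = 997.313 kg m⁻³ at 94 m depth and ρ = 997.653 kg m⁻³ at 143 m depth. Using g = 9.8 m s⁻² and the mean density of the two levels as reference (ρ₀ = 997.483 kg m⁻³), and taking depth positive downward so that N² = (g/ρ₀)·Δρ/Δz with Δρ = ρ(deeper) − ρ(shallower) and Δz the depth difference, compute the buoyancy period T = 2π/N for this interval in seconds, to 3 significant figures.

761 s

Δρ = 997.653 − 997.313 = 0.340 kg m⁻³ over Δz = 143 − 94 = 49 m.
N² = (9.8/997.483) × (0.340/49) = 6.8172 × 10⁻⁵ s⁻².
N = √(6.8172 × 10⁻⁵) = 8.2566 × 10⁻³ rad s⁻¹, so T = 2π/N = 760.99 s ≈ 761 s.
N² > 0, so the interval is statically stable.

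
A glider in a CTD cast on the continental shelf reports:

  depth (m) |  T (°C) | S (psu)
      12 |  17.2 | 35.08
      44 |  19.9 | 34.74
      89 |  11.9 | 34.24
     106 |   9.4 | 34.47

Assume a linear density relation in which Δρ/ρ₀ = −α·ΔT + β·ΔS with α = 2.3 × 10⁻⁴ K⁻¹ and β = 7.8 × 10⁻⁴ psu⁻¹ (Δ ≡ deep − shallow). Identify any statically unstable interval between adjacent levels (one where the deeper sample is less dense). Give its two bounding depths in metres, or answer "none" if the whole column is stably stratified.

Evaluate Δρ/ρ₀ = −αΔT + βΔS across each adjacent pair:
  12–44 m: −αΔT+βΔS = −(2.3 × 10⁻⁴)(+2.7)+(7.8 × 10⁻⁴)(-0.34) = -8.9 × 10⁻⁴ → UNSTABLE
  44–89 m: −αΔT+βΔS = −(2.3 × 10⁻⁴)(-8.0)+(7.8 × 10⁻⁴)(-0.50) = 1.5 × 10⁻³ → stable
  89–106 m: −αΔT+βΔS = −(2.3 × 10⁻⁴)(-2.5)+(7.8 × 10⁻⁴)(+0.23) = 7.5 × 10⁻⁴ → stable
The 12–44 m interval has Δρ < 0: lighter water underlies denser water.

12–44 m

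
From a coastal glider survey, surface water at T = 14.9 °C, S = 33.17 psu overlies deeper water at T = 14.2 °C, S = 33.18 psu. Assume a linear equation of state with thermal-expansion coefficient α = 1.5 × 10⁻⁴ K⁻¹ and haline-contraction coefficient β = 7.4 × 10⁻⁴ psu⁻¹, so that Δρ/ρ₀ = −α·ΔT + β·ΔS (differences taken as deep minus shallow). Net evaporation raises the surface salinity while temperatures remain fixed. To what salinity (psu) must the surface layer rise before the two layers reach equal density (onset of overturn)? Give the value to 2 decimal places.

Neutral buoyancy requires −α(T_deep − T_surf) + β(S_deep − S_surf′) = 0.
S_surf′ = S_deep − (α/β)·ΔT = 33.18 − (1.5 × 10⁻⁴/7.4 × 10⁻⁴)·(-0.7) = 33.3219 psu.
Increase required: 33.3219 − 33.17 = 0.1519 psu.

33.32 psu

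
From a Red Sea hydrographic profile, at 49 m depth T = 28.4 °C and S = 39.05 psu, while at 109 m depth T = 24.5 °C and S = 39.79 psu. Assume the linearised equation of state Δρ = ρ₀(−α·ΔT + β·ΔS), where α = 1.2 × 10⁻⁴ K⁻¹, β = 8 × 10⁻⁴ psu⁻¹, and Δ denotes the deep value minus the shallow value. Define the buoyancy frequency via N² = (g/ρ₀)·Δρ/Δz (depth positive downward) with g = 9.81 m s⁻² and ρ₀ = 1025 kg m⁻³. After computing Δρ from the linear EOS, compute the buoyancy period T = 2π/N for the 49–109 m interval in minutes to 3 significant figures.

ΔT = -3.9 K, ΔS = +0.74 psu (deep − shallow).
Δρ/ρ₀ = −αΔT + βΔS = 4.68 × 10⁻⁴ + 5.92 × 10⁻⁴ = 1.06 × 10⁻³, so Δρ ≈ 1.087 kg m⁻³.
N² = (g/ρ₀)·Δρ/Δz = g·(Δρ/ρ₀)/Δz = 9.81 × 1.06 × 10⁻³ / 60 = 1.7331 × 10⁻⁴ s⁻².
N = √(1.7331 × 10⁻⁴) = 0.013165 rad s⁻¹ → T = 2π/N = 477.26 s = 7.9543 min ≈ 7.95 min.

7.95 min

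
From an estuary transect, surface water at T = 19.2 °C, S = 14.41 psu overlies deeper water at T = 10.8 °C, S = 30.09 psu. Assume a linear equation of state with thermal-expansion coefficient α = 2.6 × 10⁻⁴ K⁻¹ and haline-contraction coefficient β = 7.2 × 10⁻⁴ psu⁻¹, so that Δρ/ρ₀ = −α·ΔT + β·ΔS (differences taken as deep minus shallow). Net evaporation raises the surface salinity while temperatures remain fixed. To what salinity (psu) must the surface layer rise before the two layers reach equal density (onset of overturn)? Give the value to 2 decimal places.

Neutral buoyancy requires −α(T_deep − T_surf) + β(S_deep − S_surf′) = 0.
S_surf′ = S_deep − (α/β)·ΔT = 30.09 − (2.6 × 10⁻⁴/7.2 × 10⁻⁴)·(-8.4) = 33.1233 psu.
Increase required: 33.1233 − 14.41 = 18.7133 psu.

33.12 psu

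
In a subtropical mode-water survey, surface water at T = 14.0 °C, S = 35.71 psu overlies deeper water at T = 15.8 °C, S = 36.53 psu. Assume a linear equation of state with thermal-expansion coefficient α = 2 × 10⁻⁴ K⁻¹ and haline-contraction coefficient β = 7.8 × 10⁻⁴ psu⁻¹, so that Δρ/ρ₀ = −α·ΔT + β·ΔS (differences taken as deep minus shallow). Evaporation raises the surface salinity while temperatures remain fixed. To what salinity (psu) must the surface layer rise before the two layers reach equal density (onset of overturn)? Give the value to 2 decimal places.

36.07 psu

Neutral buoyancy requires −α(T_deep − T_surf) + β(S_deep − S_surf′) = 0.
S_surf′ = S_deep − (α/β)·ΔT = 36.53 − (2 × 10⁻⁴/7.8 × 10⁻⁴)·(+1.8) = 36.0685 psu.
Increase required: 36.0685 − 35.71 = 0.3585 psu.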